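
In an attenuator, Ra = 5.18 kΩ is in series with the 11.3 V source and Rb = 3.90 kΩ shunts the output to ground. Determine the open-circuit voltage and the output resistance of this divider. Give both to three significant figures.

V_th = 4.85 V, R_th = 2.22 kΩ

V_th is the open-circuit tap voltage: 11.3 × 3.90/(5.18 + 3.90) = 4.85 V.
With the supply zeroed, Ra and Rb appear in parallel from the tap: R_th = Ra‖Rb = (5.18 × 3.90)/9.080 = 2.22 kΩ.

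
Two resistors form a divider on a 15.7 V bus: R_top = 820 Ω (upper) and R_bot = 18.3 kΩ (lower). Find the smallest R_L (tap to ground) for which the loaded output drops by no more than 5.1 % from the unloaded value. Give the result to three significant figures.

R_L(min) ≈ 14.6 kΩ

Output resistance R_th = R_top‖R_bot = (820 × 18300)/19120 = 784.8 Ω.
The fractional drop is R_th/(R_th + R_L); requiring this ≤ 0.0510 gives R_L ≥ R_th(1/0.0510 − 1) = 784.8 × 18.61 = 14.6 kΩ.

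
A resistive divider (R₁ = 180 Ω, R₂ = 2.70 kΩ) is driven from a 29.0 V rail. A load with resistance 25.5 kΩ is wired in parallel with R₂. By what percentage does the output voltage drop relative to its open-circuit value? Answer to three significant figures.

0.657 %

The divider's output (Thévenin) resistance is R₁‖R₂ = 168.8 Ω.
Fractional drop under load = R_th/(R_th + R_L) = 168.8 / (168.8 + 25500) = 0.006574.
So the output falls by 0.657 %.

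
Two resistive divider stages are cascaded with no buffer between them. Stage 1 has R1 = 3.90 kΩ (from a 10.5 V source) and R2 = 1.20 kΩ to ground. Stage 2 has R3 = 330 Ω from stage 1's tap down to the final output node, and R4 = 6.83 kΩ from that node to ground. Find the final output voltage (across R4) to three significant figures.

V_out ≈ 2.09 V

Stage 2 presents R3+R4 = 7160 Ω as a load on stage 1's tap.
Stage 1's lower leg becomes R2‖(R3+R4) = 1028 Ω, so V_mid = 10.5 × 1028/4928 = 2.190 V.
Stage 2 is itself unloaded: V_out = V_mid × R4/(R3+R4) = 2.190 × 6830/7160 = 2.09 V.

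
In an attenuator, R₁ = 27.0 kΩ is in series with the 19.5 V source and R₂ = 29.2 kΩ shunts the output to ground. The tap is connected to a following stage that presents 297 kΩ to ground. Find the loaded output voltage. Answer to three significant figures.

V_out ≈ 9.67 V

The load sits in parallel with R₂: R₂‖R_L = (29.2 × 297) / (29.2 + 297) = 26.59 kΩ.
V_out = 19.5 × 26.59 / (27.0 + 26.59) = 19.5 × 26.59/53.59 = 9.67 V.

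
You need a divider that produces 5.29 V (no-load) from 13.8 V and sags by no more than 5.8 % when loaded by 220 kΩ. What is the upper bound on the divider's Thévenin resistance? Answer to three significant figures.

Loading drop = R_th/(R_th + R_L) ≤ 0.0580, so R_th ≤ R_L · ε/(1−ε) = 220 kΩ × 0.0580/0.9420 = 13.5 kΩ.
(Any R1, R2 with R2/(R1+R2) = 0.383 and R1‖R2 ≤ 13.5 kΩ will meet the spec.)

R_th ≤ 13.5 kΩ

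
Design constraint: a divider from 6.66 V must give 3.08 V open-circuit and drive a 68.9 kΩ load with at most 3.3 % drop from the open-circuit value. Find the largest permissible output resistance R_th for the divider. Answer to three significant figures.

R_th ≤ 2.35 kΩ

Loading drop = R_th/(R_th + R_L) ≤ 0.0330, so R_th ≤ R_L · ε/(1−ε) = 68.9 kΩ × 0.0330/0.9670 = 2.35 kΩ.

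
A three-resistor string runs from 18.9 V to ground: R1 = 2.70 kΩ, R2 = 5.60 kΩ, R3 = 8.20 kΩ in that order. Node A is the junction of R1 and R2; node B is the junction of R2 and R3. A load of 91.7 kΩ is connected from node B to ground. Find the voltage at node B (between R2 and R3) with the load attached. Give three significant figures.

V ≈ 8.99 V

At node B, R3 is in parallel with the load: R3‖R_L = 7.527 kΩ.
Below node A the resistance is R2 + (R3‖R_L) = 13.13 kΩ, so V_A = 18.9 × 13.13/15.83 = 15.68 V.
Then V_B = V_A × (R3‖R_L)/(R2 + R3‖R_L) = 15.68 × 7.527/13.13 = 8.99 V.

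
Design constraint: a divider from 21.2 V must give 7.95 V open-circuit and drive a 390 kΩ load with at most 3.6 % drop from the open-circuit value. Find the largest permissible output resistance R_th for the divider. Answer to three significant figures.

Loading drop = R_th/(R_th + R_L) ≤ 0.0360, so R_th ≤ R_L · ε/(1−ε) = 390 kΩ × 0.0360/0.9640 = 14.6 kΩ.
(Any R1, R2 with R2/(R1+R2) = 0.375 and R1‖R2 ≤ 14.6 kΩ will meet the spec.)

R_th ≤ 14.6 kΩ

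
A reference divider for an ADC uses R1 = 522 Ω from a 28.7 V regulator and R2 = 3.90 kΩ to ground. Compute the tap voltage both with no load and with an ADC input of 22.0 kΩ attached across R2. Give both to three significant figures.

Unloaded: 25.3 V; loaded: 24.8 V

Open-circuit: V = 28.7 × 3900/(522 + 3900) = 25.3 V.
With the load, R2 becomes R2‖R_L = 3313 Ω, so V = 28.7 × 3313/3835 = 24.8 V.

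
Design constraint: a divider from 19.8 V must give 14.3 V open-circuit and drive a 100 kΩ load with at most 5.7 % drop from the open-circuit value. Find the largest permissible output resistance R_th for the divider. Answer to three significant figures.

Loading drop = R_th/(R_th + R_L) ≤ 0.0570, so R_th ≤ R_L · ε/(1−ε) = 100 kΩ × 0.0570/0.9430 = 6.04 kΩ.

R_th ≤ 6.04 kΩ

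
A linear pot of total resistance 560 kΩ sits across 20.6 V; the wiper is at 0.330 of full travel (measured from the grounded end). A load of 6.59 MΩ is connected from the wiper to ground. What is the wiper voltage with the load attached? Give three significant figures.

The wiper splits the pot into (1−α)R = 375.2 kΩ above and αR = 184.8 kΩ below.
Lower section ‖ load = 179.8 kΩ.
V_wiper = 20.6 × 179.8/(375.2 + 179.8) = 6.67 V.

V ≈ 6.67 V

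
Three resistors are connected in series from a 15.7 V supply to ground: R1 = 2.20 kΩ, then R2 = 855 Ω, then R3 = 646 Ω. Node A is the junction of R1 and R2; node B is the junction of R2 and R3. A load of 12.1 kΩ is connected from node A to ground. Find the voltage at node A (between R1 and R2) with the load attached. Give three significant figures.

V ≈ 5.93 V

Below node A the series string R2+R3 = 1501 Ω sits in parallel with the 12100 Ω load: 1335 Ω.
V_A = 15.7 × 1335/(2200 + 1335) = 5.93 V.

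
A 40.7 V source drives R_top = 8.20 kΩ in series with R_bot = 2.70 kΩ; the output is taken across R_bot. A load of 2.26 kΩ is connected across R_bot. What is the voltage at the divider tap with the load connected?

V_out ≈ 5.31 V

The load sits in parallel with R_bot: R_bot‖R_L = (2.70 × 2.26) / (2.70 + 2.26) = 1.230 kΩ.
V_out = 40.7 × 1.230 / (8.20 + 1.230) = 40.7 × 1.230/9.430 = 5.31 V.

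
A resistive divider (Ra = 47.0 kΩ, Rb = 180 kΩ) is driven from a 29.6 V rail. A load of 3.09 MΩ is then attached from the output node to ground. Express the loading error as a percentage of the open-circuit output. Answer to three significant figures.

The divider's output (Thévenin) resistance is Ra‖Rb = 37.27 kΩ.
Fractional drop under load = R_th/(R_th + R_L) = 37.27 / (37.27 + 3090) = 0.01192.
So the output falls by 1.19 %.

1.19 %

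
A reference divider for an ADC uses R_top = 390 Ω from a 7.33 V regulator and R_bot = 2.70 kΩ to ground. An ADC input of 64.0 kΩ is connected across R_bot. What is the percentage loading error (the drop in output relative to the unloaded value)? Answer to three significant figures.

0.530 %

The divider's output (Thévenin) resistance is R_top‖R_bot = 340.8 Ω.
Fractional drop under load = R_th/(R_th + R_L) = 340.8 / (340.8 + 64000) = 0.005296.
So the output falls by 0.530 %.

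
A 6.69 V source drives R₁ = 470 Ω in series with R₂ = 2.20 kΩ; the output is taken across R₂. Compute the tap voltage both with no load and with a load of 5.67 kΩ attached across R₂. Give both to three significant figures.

Open-circuit: V = 6.69 × 2200/(470 + 2200) = 5.51 V.
With the load, R₂ becomes R₂‖R_L = 1585 Ω, so V = 6.69 × 1585/2055 = 5.16 V.

Unloaded: 5.51 V; loaded: 5.16 V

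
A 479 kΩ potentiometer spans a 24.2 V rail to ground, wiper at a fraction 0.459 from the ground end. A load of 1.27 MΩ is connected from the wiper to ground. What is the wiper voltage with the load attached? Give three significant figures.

V ≈ 10.2 V

The wiper splits the pot into (1−α)R = 259.1 kΩ above and αR = 219.9 kΩ below.
Lower section ‖ load = 187.4 kΩ.
V_wiper = 24.2 × 187.4/(259.1 + 187.4) = 10.2 V.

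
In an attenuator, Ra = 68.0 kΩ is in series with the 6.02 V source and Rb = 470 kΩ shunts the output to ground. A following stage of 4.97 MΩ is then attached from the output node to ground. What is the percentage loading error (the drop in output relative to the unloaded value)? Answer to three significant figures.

1.18 %

The divider's output (Thévenin) resistance is Ra‖Rb = 59.41 kΩ.
Fractional drop under load = R_th/(R_th + R_L) = 59.41 / (59.41 + 4970) = 0.01181.
So the output falls by 1.18 %.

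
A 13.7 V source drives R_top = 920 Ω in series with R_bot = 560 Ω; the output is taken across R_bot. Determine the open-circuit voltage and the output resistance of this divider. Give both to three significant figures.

V_th = 5.18 V, R_th = 348 Ω

V_th is the open-circuit tap voltage: 13.7 × 560/(920 + 560) = 5.18 V.
With the supply zeroed, R_top and R_bot appear in parallel from the tap: R_th = R_top‖R_bot = (920 × 560)/1480 = 348 Ω.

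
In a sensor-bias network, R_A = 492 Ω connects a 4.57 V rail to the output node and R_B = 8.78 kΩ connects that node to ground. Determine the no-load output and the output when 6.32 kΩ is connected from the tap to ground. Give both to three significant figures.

Unloaded: 4.33 V; loaded: 4.03 V

Open-circuit: V = 4.57 × 8780/(492 + 8780) = 4.33 V.
With the load, R_B becomes R_B‖R_L = 3675 Ω, so V = 4.57 × 3675/4167 = 4.03 V.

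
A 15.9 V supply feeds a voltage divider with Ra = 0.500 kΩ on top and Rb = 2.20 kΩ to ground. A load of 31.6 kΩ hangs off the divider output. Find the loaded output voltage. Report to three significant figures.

The load sits in parallel with Rb: Rb‖R_L = (2200 × 31600) / (2200 + 31600) = 2057 Ω.
V_out = 15.9 × 2057 / (500 + 2057) = 15.9 × 2057/2557 = 12.8 V.
(Unloaded it would have been 13.0 V.)

V_out ≈ 12.8 V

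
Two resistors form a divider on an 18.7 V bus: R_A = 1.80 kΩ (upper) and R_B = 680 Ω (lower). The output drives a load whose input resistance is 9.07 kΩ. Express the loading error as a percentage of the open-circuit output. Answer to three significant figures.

The divider's output (Thévenin) resistance is R_A‖R_B = 493.5 Ω.
Fractional drop under load = R_th/(R_th + R_L) = 493.5 / (493.5 + 9070) = 0.05161.
So the output falls by 5.16 %.

5.16 %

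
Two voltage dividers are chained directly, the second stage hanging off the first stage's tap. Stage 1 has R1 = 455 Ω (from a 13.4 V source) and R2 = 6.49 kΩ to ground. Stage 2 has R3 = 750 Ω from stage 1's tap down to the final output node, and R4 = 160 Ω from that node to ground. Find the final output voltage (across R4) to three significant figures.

Stage 2 presents R3+R4 = 910.0 Ω as a load on stage 1's tap.
Stage 1's lower leg becomes R2‖(R3+R4) = 798.1 Ω, so V_mid = 13.4 × 798.1/1253 = 8.534 V.
Stage 2 is itself unloaded: V_out = V_mid × R4/(R3+R4) = 8.534 × 160/910.0 = 1.50 V.

V_out ≈ 1.50 V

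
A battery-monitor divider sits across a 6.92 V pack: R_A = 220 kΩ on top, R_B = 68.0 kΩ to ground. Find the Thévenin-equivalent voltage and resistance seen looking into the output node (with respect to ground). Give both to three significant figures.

V_th = 1.63 V, R_th = 51.9 kΩ

V_th is the open-circuit tap voltage: 6.92 × 68.0/(220 + 68.0) = 1.63 V.
With the supply zeroed, R_A and R_B appear in parallel from the tap: R_th = R_A‖R_B = (220 × 68.0)/288.0 = 51.9 kΩ.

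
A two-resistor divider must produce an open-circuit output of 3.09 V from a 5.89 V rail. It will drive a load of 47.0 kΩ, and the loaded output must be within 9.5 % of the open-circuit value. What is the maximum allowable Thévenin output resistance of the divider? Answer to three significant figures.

Loading drop = R_th/(R_th + R_L) ≤ 0.0950, so R_th ≤ R_L · ε/(1−ε) = 47.0 kΩ × 0.0950/0.9050 = 4.93 kΩ.
(Any R1, R2 with R2/(R1+R2) = 0.525 and R1‖R2 ≤ 4.93 kΩ will meet the spec.)

R_th ≤ 4.93 kΩ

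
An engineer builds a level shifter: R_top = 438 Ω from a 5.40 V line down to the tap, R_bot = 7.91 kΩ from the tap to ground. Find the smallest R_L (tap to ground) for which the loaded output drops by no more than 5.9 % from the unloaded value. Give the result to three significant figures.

Output resistance R_th = R_top‖R_bot = (438 × 7910)/8348 = 415.0 Ω.
The fractional drop is R_th/(R_th + R_L); requiring this ≤ 0.0590 gives R_L ≥ R_th(1/0.0590 − 1) = 415.0 × 15.95 = 6.62 kΩ.

R_L(min) ≈ 6.62 kΩ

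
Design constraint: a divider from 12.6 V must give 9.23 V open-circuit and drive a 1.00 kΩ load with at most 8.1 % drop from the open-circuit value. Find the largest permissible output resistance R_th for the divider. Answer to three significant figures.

R_th ≤ 88.1 Ω

Loading drop = R_th/(R_th + R_L) ≤ 0.0810, so R_th ≤ R_L · ε/(1−ε) = 1.00 kΩ × 0.0810/0.9190 = 88.1 Ω.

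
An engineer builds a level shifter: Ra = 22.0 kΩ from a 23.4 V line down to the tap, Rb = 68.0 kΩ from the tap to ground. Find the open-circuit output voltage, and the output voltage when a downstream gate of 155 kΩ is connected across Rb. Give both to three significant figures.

Open-circuit: V = 23.4 × 68.0/(22.0 + 68.0) = 17.7 V.
With the load, Rb becomes Rb‖R_L = 47.26 kΩ, so V = 23.4 × 47.26/69.26 = 16.0 V.

Unloaded: 17.7 V; loaded: 16.0 V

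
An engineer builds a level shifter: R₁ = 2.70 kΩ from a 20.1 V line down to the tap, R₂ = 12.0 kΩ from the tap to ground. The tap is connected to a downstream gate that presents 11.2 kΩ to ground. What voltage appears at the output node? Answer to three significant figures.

V_out ≈ 13.7 V

The load sits in parallel with R₂: R₂‖R_L = (12.0 × 11.2) / (12.0 + 11.2) = 5.793 kΩ.
V_out = 20.1 × 5.793 / (2.70 + 5.793) = 20.1 × 5.793/8.493 = 13.7 V.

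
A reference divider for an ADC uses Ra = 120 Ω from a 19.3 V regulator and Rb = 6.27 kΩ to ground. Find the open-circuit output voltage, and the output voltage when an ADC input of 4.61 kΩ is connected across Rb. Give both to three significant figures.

Unloaded: 18.9 V; loaded: 18.5 V

Open-circuit: V = 19.3 × 6270/(120 + 6270) = 18.9 V.
With the load, Rb becomes Rb‖R_L = 2657 Ω, so V = 19.3 × 2657/2777 = 18.5 V.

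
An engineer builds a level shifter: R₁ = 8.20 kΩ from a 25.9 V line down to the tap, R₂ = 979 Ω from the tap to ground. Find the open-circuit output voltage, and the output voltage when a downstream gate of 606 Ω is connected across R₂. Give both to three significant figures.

Unloaded: 2.76 V; loaded: 1.13 V

Open-circuit: V = 25.9 × 979/(8200 + 979) = 2.76 V.
With the load, R₂ becomes R₂‖R_L = 374.3 Ω, so V = 25.9 × 374.3/8574 = 1.13 V.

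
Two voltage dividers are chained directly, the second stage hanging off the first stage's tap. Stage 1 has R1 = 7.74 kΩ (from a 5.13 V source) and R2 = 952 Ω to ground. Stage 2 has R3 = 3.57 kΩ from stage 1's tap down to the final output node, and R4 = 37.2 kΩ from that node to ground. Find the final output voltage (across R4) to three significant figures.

V_out ≈ 0.502 V

Stage 2 presents R3+R4 = 40770 Ω as a load on stage 1's tap.
Stage 1's lower leg becomes R2‖(R3+R4) = 930.3 Ω, so V_mid = 5.13 × 930.3/8670 = 0.5504 V.
Stage 2 is itself unloaded: V_out = V_mid × R4/(R3+R4) = 0.5504 × 37200/40770 = 0.502 V.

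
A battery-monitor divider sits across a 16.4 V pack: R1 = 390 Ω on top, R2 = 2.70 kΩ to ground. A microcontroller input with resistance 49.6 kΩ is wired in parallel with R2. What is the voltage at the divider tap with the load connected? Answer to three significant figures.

V_out ≈ 14.2 V

The load sits in parallel with R2: R2‖R_L = (2700 × 49600) / (2700 + 49600) = 2561 Ω.
V_out = 16.4 × 2561 / (390 + 2561) = 16.4 × 2561/2951 = 14.2 V.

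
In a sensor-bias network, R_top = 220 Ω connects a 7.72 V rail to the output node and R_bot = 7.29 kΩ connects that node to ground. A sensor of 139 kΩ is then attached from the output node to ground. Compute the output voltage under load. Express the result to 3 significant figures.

V_out ≈ 7.48 V

The load sits in parallel with R_bot: R_bot‖R_L = (7290 × 139000) / (7290 + 139000) = 6927 Ω.
V_out = 7.72 × 6927 / (220 + 6927) = 7.72 × 6927/7147 = 7.48 V.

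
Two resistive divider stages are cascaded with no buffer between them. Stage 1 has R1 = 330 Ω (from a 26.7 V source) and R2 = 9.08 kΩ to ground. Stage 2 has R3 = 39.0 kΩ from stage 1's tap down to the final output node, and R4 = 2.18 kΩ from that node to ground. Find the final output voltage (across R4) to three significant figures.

V_out ≈ 1.35 V

Stage 2 presents R3+R4 = 41180 Ω as a load on stage 1's tap.
Stage 1's lower leg becomes R2‖(R3+R4) = 7440 Ω, so V_mid = 26.7 × 7440/7770 = 25.57 V.
Stage 2 is itself unloaded: V_out = V_mid × R4/(R3+R4) = 25.57 × 2180/41180 = 1.35 V.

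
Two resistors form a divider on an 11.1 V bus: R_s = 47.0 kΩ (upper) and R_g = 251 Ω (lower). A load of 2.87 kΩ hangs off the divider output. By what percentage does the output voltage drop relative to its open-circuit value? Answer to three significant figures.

8.00 %

The divider's output (Thévenin) resistance is R_s‖R_g = 249.7 Ω.
Fractional drop under load = R_th/(R_th + R_L) = 249.7 / (249.7 + 2870) = 0.08003.
So the output falls by 8.00 %.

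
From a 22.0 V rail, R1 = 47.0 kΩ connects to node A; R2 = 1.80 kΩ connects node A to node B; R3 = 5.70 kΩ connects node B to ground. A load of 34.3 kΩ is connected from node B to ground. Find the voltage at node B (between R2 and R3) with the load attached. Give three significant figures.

V ≈ 2.00 V

At node B, R3 is in parallel with the load: R3‖R_L = 4.888 kΩ.
Below node A the resistance is R2 + (R3‖R_L) = 6.688 kΩ, so V_A = 22.0 × 6.688/53.69 = 2.740 V.
Then V_B = V_A × (R3‖R_L)/(R2 + R3‖R_L) = 2.740 × 4.888/6.688 = 2.00 V.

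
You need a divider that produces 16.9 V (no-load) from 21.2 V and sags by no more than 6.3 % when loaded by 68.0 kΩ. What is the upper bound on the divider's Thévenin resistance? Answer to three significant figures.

R_th ≤ 4.57 kΩ

Loading drop = R_th/(R_th + R_L) ≤ 0.0630, so R_th ≤ R_L · ε/(1−ε) = 68.0 kΩ × 0.0630/0.9370 = 4.57 kΩ.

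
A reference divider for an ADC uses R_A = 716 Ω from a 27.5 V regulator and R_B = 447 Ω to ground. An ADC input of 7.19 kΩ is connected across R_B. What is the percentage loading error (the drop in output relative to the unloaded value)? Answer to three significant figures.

3.69 %

The divider's output (Thévenin) resistance is R_A‖R_B = 275.2 Ω.
Fractional drop under load = R_th/(R_th + R_L) = 275.2 / (275.2 + 7190) = 0.03686.
So the output falls by 3.69 %.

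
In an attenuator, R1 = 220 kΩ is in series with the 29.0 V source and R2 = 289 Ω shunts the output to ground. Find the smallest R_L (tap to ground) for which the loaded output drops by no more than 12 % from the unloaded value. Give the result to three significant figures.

Output resistance R_th = R1‖R2 = (220000 × 289)/220300 = 288.6 Ω.
The fractional drop is R_th/(R_th + R_L); requiring this ≤ 0.120 gives R_L ≥ R_th(1/0.120 − 1) = 288.6 × 7.333 = 2.12 kΩ.

R_L(min) ≈ 2.12 kΩ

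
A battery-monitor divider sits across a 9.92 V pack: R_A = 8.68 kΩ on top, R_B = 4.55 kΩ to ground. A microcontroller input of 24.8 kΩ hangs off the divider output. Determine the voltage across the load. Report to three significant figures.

V_out ≈ 3.05 V

The load sits in parallel with R_B: R_B‖R_L = (4.55 × 24.8) / (4.55 + 24.8) = 3.845 kΩ.
V_out = 9.92 × 3.845 / (8.68 + 3.845) = 9.92 × 3.845/12.52 = 3.05 V.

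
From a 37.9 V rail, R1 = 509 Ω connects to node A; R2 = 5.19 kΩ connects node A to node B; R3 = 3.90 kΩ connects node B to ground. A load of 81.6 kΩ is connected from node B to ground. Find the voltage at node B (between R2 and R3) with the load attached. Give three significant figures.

At node B, R3 is in parallel with the load: R3‖R_L = 3722 Ω.
Below node A the resistance is R2 + (R3‖R_L) = 8912 Ω, so V_A = 37.9 × 8912/9421 = 35.85 V.
Then V_B = V_A × (R3‖R_L)/(R2 + R3‖R_L) = 35.85 × 3722/8912 = 15.0 V.

V ≈ 15.0 V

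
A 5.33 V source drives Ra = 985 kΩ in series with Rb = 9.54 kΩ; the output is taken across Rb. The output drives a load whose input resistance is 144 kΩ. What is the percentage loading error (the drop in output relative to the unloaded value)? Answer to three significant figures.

6.16 %

The divider's output (Thévenin) resistance is Ra‖Rb = 9.448 kΩ.
Fractional drop under load = R_th/(R_th + R_L) = 9.448 / (9.448 + 144) = 0.06157.
So the output falls by 6.16 %.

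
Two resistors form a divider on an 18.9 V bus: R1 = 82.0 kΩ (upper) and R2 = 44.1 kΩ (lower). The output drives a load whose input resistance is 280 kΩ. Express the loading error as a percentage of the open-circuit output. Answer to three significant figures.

9.29 %

The divider's output (Thévenin) resistance is R1‖R2 = 28.68 kΩ.
Fractional drop under load = R_th/(R_th + R_L) = 28.68 / (28.68 + 280) = 0.09290.
So the output falls by 9.29 %.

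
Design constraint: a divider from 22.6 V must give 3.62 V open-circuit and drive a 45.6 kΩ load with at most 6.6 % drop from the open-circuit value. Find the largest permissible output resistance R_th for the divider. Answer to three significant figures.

Loading drop = R_th/(R_th + R_L) ≤ 0.0660, so R_th ≤ R_L · ε/(1−ε) = 45.6 kΩ × 0.0660/0.9340 = 3.22 kΩ.

R_th ≤ 3.22 kΩ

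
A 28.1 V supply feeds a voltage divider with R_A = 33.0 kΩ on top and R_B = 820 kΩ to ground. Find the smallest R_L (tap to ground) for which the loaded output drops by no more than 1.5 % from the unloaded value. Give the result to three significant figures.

R_L(min) ≈ 2.08 MΩ

Output resistance R_th = R_A‖R_B = (33.0 × 820)/853.0 = 31.72 kΩ.
The fractional drop is R_th/(R_th + R_L); requiring this ≤ 0.0150 gives R_L ≥ R_th(1/0.0150 − 1) = 31.72 × 65.67 = 2.08 MΩ.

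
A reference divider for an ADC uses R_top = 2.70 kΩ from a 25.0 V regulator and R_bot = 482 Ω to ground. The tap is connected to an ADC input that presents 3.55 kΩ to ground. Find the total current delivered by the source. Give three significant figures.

I ≈ 8.00 mA

R_bot‖R_L = 424.4 Ω, so the source sees R_top + R_bot‖R_L = 3124 Ω.
I = 25.0 V / 3124 Ω = 8.00 mA.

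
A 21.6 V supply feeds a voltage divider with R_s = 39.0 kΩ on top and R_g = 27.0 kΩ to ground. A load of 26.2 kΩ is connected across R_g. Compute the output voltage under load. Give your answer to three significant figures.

The load sits in parallel with R_g: R_g‖R_L = (27.0 × 26.2) / (27.0 + 26.2) = 13.30 kΩ.
V_out = 21.6 × 13.30 / (39.0 + 13.30) = 21.6 × 13.30/52.30 = 5.49 V.

V_out ≈ 5.49 V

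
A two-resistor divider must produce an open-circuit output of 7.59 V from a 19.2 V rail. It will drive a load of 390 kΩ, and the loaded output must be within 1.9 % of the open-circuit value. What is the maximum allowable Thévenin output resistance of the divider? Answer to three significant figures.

R_th ≤ 7.55 kΩ

Loading drop = R_th/(R_th + R_L) ≤ 0.0190, so R_th ≤ R_L · ε/(1−ε) = 390 kΩ × 0.0190/0.9810 = 7.55 kΩ.
(Any R1, R2 with R2/(R1+R2) = 0.395 and R1‖R2 ≤ 7.55 kΩ will meet the spec.)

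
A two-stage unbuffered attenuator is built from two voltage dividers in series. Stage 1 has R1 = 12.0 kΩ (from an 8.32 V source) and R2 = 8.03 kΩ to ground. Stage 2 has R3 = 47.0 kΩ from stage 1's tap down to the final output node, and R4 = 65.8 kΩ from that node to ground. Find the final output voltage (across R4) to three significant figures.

V_out ≈ 1.87 V

Stage 2 presents R3+R4 = 112.8 kΩ as a load on stage 1's tap.
Stage 1's lower leg becomes R2‖(R3+R4) = 7.496 kΩ, so V_mid = 8.32 × 7.496/19.50 = 3.199 V.
Stage 2 is itself unloaded: V_out = V_mid × R4/(R3+R4) = 3.199 × 65.8/112.8 = 1.87 V.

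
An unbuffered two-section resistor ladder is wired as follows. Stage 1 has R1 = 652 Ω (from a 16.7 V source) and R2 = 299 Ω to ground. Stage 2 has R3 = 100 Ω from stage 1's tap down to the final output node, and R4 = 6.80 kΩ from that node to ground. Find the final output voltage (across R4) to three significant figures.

V_out ≈ 5.03 V

Stage 2 presents R3+R4 = 6900 Ω as a load on stage 1's tap.
Stage 1's lower leg becomes R2‖(R3+R4) = 286.6 Ω, so V_mid = 16.7 × 286.6/938.6 = 5.099 V.
Stage 2 is itself unloaded: V_out = V_mid × R4/(R3+R4) = 5.099 × 6800/6900 = 5.03 V.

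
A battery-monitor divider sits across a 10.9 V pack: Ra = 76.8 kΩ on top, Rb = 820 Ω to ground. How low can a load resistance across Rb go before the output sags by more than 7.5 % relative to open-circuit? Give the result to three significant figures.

Output resistance R_th = Ra‖Rb = (76800 × 820)/77620 = 811.3 Ω.
The fractional drop is R_th/(R_th + R_L); requiring this ≤ 0.0750 gives R_L ≥ R_th(1/0.0750 − 1) = 811.3 × 12.33 = 10.0 kΩ.

R_L(min) ≈ 10.0 kΩ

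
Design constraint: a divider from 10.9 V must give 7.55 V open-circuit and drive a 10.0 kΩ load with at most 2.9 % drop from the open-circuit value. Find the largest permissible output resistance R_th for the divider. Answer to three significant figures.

R_th ≤ 299 Ω

Loading drop = R_th/(R_th + R_L) ≤ 0.0290, so R_th ≤ R_L · ε/(1−ε) = 10.0 kΩ × 0.0290/0.9710 = 299 Ω.
(Any R1, R2 with R2/(R1+R2) = 0.693 and R1‖R2 ≤ 299 Ω will meet the spec.)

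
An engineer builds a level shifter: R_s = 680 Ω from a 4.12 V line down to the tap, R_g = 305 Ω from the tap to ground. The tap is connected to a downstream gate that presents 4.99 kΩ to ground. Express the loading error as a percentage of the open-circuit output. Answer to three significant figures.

4.05 %

The divider's output (Thévenin) resistance is R_s‖R_g = 210.6 Ω.
Fractional drop under load = R_th/(R_th + R_L) = 210.6 / (210.6 + 4990) = 0.04049.
So the output falls by 4.05 %.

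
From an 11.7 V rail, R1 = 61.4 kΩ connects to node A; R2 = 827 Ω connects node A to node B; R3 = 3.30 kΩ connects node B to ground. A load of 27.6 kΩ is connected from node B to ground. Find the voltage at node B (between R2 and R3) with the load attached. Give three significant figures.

V ≈ 0.529 V

At node B, R3 is in parallel with the load: R3‖R_L = 2948 Ω.
Below node A the resistance is R2 + (R3‖R_L) = 3775 Ω, so V_A = 11.7 × 3775/65170 = 0.6776 V.
Then V_B = V_A × (R3‖R_L)/(R2 + R3‖R_L) = 0.6776 × 2948/3775 = 0.529 V.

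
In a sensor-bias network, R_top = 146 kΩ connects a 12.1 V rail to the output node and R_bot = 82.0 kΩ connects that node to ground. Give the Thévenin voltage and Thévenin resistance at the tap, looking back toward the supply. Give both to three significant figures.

V_th = 4.35 V, R_th = 52.5 kΩ

V_th is the open-circuit tap voltage: 12.1 × 82.0/(146 + 82.0) = 4.35 V.
With the supply zeroed, R_top and R_bot appear in parallel from the tap: R_th = R_top‖R_bot = (146 × 82.0)/228.0 = 52.5 kΩ.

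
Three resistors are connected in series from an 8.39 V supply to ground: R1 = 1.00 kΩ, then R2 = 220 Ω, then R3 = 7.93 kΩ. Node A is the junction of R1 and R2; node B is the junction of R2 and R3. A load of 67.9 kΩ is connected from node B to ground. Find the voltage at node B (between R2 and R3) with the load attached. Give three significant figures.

V ≈ 7.16 V

At node B, R3 is in parallel with the load: R3‖R_L = 7101 Ω.
Below node A the resistance is R2 + (R3‖R_L) = 7321 Ω, so V_A = 8.39 × 7321/8321 = 7.382 V.
Then V_B = V_A × (R3‖R_L)/(R2 + R3‖R_L) = 7.382 × 7101/7321 = 7.16 V.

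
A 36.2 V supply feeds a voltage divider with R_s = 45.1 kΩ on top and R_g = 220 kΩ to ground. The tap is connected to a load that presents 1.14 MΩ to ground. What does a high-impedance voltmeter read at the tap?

V_out ≈ 29.1 V

The load sits in parallel with R_g: R_g‖R_L = (220 × 1140) / (220 + 1140) = 184.4 kΩ.
V_out = 36.2 × 184.4 / (45.1 + 184.4) = 36.2 × 184.4/229.5 = 29.1 V.
(Unloaded it would have been 30.0 V.)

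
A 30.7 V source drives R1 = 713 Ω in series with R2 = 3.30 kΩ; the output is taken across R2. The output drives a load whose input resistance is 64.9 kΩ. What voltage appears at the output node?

The load sits in parallel with R2: R2‖R_L = (3300 × 64900) / (3300 + 64900) = 3140 Ω.
V_out = 30.7 × 3140 / (713 + 3140) = 30.7 × 3140/3853 = 25.0 V.
(Unloaded it would have been 25.2 V.)

V_out ≈ 25.0 V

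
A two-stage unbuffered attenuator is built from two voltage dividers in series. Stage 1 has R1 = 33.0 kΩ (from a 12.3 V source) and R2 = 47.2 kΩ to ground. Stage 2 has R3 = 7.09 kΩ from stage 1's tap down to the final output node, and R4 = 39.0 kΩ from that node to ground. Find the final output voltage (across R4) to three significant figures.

V_out ≈ 4.31 V

Stage 2 presents R3+R4 = 46.09 kΩ as a load on stage 1's tap.
Stage 1's lower leg becomes R2‖(R3+R4) = 23.32 kΩ, so V_mid = 12.3 × 23.32/56.32 = 5.093 V.
Stage 2 is itself unloaded: V_out = V_mid × R4/(R3+R4) = 5.093 × 39.0/46.09 = 4.31 V.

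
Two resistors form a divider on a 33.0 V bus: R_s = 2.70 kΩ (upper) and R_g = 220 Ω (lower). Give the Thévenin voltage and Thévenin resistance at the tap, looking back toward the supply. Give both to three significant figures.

V_th is the open-circuit tap voltage: 33.0 × 220/(2700 + 220) = 2.49 V.
With the supply zeroed, R_s and R_g appear in parallel from the tap: R_th = R_s‖R_g = (2700 × 220)/2920 = 203 Ω.

V_th = 2.49 V, R_th = 203 Ω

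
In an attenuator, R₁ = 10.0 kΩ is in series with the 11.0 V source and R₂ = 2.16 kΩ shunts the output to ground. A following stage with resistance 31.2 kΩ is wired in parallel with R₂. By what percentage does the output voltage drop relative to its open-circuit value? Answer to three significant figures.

5.39 %

The divider's output (Thévenin) resistance is R₁‖R₂ = 1.776 kΩ.
Fractional drop under load = R_th/(R_th + R_L) = 1.776 / (1.776 + 31.2) = 0.05387.
So the output falls by 5.39 %.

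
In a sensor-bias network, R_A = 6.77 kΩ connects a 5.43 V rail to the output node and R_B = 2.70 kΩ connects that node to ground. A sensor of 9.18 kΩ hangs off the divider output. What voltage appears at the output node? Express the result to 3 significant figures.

The load sits in parallel with R_B: R_B‖R_L = (2.70 × 9.18) / (2.70 + 9.18) = 2.086 kΩ.
V_out = 5.43 × 2.086 / (6.77 + 2.086) = 5.43 × 2.086/8.856 = 1.28 V.

V_out ≈ 1.28 V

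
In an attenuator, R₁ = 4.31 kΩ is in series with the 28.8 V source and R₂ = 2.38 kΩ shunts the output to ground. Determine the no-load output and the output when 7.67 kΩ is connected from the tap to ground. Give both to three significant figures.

Unloaded: 10.2 V; loaded: 8.54 V

Open-circuit: V = 28.8 × 2.38/(4.31 + 2.38) = 10.2 V.
With the load, R₂ becomes R₂‖R_L = 1.816 kΩ, so V = 28.8 × 1.816/6.126 = 8.54 V.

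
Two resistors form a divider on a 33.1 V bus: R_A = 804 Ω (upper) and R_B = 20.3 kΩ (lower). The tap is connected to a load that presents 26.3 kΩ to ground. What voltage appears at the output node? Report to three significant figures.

The load sits in parallel with R_B: R_B‖R_L = (20300 × 26300) / (20300 + 26300) = 11460 Ω.
V_out = 33.1 × 11460 / (804 + 11460) = 33.1 × 11460/12260 = 30.9 V.
(Unloaded it would have been 31.8 V.)

V_out ≈ 30.9 V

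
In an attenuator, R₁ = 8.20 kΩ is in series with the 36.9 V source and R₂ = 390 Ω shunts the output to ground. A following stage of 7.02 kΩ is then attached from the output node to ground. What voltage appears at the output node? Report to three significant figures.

The load sits in parallel with R₂: R₂‖R_L = (390 × 7020) / (390 + 7020) = 369.5 Ω.
V_out = 36.9 × 369.5 / (8200 + 369.5) = 36.9 × 369.5/8569 = 1.59 V.

V_out ≈ 1.59 V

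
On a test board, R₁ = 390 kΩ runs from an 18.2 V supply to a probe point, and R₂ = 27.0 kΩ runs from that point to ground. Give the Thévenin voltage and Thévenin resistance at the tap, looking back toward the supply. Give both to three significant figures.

V_th is the open-circuit tap voltage: 18.2 × 27.0/(390 + 27.0) = 1.18 V.
With the supply zeroed, R₁ and R₂ appear in parallel from the tap: R_th = R₁‖R₂ = (390 × 27.0)/417.0 = 25.3 kΩ.

V_th = 1.18 V, R_th = 25.3 kΩ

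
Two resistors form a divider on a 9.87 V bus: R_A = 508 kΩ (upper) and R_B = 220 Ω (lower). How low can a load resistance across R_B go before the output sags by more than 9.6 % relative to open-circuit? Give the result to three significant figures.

Output resistance R_th = R_A‖R_B = (508000 × 220)/508200 = 219.9 Ω.
The fractional drop is R_th/(R_th + R_L); requiring this ≤ 0.0960 gives R_L ≥ R_th(1/0.0960 − 1) = 219.9 × 9.417 = 2.07 kΩ.

R_L(min) ≈ 2.07 kΩ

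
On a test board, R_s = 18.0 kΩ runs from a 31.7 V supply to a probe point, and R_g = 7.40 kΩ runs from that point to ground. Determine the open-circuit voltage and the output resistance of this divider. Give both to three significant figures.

V_th is the open-circuit tap voltage: 31.7 × 7.40/(18.0 + 7.40) = 9.24 V.
With the supply zeroed, R_s and R_g appear in parallel from the tap: R_th = R_s‖R_g = (18.0 × 7.40)/25.40 = 5.24 kΩ.

V_th = 9.24 V, R_th = 5.24 kΩ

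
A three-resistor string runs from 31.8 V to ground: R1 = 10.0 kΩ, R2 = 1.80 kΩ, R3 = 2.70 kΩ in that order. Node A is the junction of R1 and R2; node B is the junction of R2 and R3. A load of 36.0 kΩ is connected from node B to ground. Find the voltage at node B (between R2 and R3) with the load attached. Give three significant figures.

At node B, R3 is in parallel with the load: R3‖R_L = 2.512 kΩ.
Below node A the resistance is R2 + (R3‖R_L) = 4.312 kΩ, so V_A = 31.8 × 4.312/14.31 = 9.580 V.
Then V_B = V_A × (R3‖R_L)/(R2 + R3‖R_L) = 9.580 × 2.512/4.312 = 5.58 V.

V ≈ 5.58 V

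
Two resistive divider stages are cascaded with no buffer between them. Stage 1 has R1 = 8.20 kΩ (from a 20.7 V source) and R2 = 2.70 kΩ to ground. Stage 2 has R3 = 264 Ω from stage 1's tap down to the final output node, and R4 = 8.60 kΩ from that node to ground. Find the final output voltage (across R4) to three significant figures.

V_out ≈ 4.05 V

Stage 2 presents R3+R4 = 8864 Ω as a load on stage 1's tap.
Stage 1's lower leg becomes R2‖(R3+R4) = 2070 Ω, so V_mid = 20.7 × 2070/10270 = 4.172 V.
Stage 2 is itself unloaded: V_out = V_mid × R4/(R3+R4) = 4.172 × 8600/8864 = 4.05 V.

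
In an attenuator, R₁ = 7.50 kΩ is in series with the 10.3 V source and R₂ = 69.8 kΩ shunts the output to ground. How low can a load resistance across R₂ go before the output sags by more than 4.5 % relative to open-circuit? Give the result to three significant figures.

Output resistance R_th = R₁‖R₂ = (7.50 × 69.8)/77.30 = 6.772 kΩ.
The fractional drop is R_th/(R_th + R_L); requiring this ≤ 0.0450 gives R_L ≥ R_th(1/0.0450 − 1) = 6.772 × 21.22 = 144 kΩ.

R_L(min) ≈ 144 kΩ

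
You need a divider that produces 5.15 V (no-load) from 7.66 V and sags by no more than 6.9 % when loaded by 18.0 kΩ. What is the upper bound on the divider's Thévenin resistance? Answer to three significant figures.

R_th ≤ 1.33 kΩ

Loading drop = R_th/(R_th + R_L) ≤ 0.0690, so R_th ≤ R_L · ε/(1−ε) = 18.0 kΩ × 0.0690/0.9310 = 1.33 kΩ.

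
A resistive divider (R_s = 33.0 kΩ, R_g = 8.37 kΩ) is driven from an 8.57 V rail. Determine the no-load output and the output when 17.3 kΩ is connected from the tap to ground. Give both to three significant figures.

Open-circuit: V = 8.57 × 8.37/(33.0 + 8.37) = 1.73 V.
With the load, R_g becomes R_g‖R_L = 5.641 kΩ, so V = 8.57 × 5.641/38.64 = 1.25 V.

Unloaded: 1.73 V; loaded: 1.25 V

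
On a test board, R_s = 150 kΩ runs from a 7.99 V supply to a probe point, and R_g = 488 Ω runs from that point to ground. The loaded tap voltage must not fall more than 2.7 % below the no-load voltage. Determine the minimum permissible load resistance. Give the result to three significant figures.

Output resistance R_th = R_s‖R_g = (150000 × 488)/150500 = 486.4 Ω.
The fractional drop is R_th/(R_th + R_L); requiring this ≤ 0.0270 gives R_L ≥ R_th(1/0.0270 − 1) = 486.4 × 36.04 = 17.5 kΩ.

R_L(min) ≈ 17.5 kΩ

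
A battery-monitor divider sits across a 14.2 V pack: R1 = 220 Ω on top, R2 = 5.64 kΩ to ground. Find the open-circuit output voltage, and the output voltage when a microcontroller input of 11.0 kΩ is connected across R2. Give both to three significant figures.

Unloaded: 13.7 V; loaded: 13.4 V

Open-circuit: V = 14.2 × 5640/(220 + 5640) = 13.7 V.
With the load, R2 becomes R2‖R_L = 3728 Ω, so V = 14.2 × 3728/3948 = 13.4 V.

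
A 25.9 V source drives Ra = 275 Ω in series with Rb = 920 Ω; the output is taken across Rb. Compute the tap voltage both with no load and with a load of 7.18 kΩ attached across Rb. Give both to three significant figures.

Open-circuit: V = 25.9 × 920/(275 + 920) = 19.9 V.
With the load, Rb becomes Rb‖R_L = 815.5 Ω, so V = 25.9 × 815.5/1091 = 19.4 V.

Unloaded: 19.9 V; loaded: 19.4 V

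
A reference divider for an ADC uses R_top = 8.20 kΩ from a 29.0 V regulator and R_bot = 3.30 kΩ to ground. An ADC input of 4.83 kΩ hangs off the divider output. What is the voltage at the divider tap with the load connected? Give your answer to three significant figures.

The load sits in parallel with R_bot: R_bot‖R_L = (3.30 × 4.83) / (3.30 + 4.83) = 1.961 kΩ.
V_out = 29.0 × 1.961 / (8.20 + 1.961) = 29.0 × 1.961/10.16 = 5.60 V.

V_out ≈ 5.60 V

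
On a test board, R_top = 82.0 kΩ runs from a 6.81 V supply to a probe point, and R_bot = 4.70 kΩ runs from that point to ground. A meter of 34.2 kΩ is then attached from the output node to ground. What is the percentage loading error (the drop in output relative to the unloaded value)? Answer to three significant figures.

11.5 %

The divider's output (Thévenin) resistance is R_top‖R_bot = 4.445 kΩ.
Fractional drop under load = R_th/(R_th + R_L) = 4.445 / (4.445 + 34.2) = 0.1150.
So the output falls by 11.5 %.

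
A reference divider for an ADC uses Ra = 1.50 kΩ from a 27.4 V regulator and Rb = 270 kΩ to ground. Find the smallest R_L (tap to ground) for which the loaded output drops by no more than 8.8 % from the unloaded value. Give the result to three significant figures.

R_L(min) ≈ 15.5 kΩ

Output resistance R_th = Ra‖Rb = (1.50 × 270)/271.5 = 1.492 kΩ.
The fractional drop is R_th/(R_th + R_L); requiring this ≤ 0.0880 gives R_L ≥ R_th(1/0.0880 − 1) = 1.492 × 10.36 = 15.5 kΩ.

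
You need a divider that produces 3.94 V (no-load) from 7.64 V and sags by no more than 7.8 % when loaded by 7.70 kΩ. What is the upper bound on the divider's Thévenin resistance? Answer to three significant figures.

R_th ≤ 651 Ω

Loading drop = R_th/(R_th + R_L) ≤ 0.0780, so R_th ≤ R_L · ε/(1−ε) = 7.70 kΩ × 0.0780/0.9220 = 651 Ω.
(Any R1, R2 with R2/(R1+R2) = 0.516 and R1‖R2 ≤ 651 Ω will meet the spec.)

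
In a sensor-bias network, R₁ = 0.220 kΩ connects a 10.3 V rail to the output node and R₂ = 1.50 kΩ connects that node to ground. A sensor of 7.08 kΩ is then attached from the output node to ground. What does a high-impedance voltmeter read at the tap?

V_out ≈ 8.75 V

The load sits in parallel with R₂: R₂‖R_L = (1500 × 7080) / (1500 + 7080) = 1238 Ω.
V_out = 10.3 × 1238 / (220 + 1238) = 10.3 × 1238/1458 = 8.75 V.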